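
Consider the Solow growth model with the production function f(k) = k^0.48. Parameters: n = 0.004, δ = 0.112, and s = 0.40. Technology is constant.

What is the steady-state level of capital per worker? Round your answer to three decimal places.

At the steady state, Δk = 0, so s·k^α = (n + δ)·k.
Rearranging, k^(1−α) = s / (n + δ).
k^0.52 = 0.40 / (0.004 + 0.112) = 0.40 / 0.116 = 3.4483
k* = 3.4483^(1/0.52) ≈ 10.8108

k* = 10.811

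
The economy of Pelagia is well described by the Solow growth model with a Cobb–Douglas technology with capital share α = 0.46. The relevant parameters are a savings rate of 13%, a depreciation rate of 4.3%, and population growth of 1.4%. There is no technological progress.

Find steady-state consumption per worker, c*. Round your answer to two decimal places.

c* = 1.76

Steady state requires s·f(k) = (n + δ)·k, i.e. s·k^α = (n + δ)·k.
Rearranging, k^(1−α) = s / (n + δ).
k^0.54 = 0.13 / (0.014 + 0.043) = 0.13 / 0.057 = 2.2807
k* = 2.2807^(1/0.54) ≈ 4.6035
y* = (k*)^α = 4.6035^0.46 ≈ 2.0185
c* = (1 − s)·y* = (1 − 0.13) × 2.0185 ≈ 1.7561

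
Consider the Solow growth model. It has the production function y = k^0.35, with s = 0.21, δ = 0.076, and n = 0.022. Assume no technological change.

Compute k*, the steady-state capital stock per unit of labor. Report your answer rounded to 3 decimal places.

At the steady state, Δk = 0, so s·k^α = (n + δ)·k.
Dividing both sides by k: k^(1−α) = s / (n + δ).
k^0.65 = 0.21 / (0.022 + 0.076) = 0.21 / 0.098 = 2.1429
k* = 2.1429^(1/0.65) ≈ 3.2302

k* ≈ 3.230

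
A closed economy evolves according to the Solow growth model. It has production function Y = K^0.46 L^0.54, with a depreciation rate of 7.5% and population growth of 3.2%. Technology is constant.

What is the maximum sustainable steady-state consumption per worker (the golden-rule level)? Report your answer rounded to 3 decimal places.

At the golden rule, f'(k) = n + δ, so α·k^(α−1) = n + δ and k_gold = (α/(n + δ))^(1/(1−α)).
k_gold = (0.46/0.107)^(1/0.54) = 4.2991^1.8519 ≈ 14.8920
c_gold = f(k_gold) − (n + δ)·k_gold = 3.4638 − 0.107×14.8920 ≈ 1.8704

c_gold ≈ 1.870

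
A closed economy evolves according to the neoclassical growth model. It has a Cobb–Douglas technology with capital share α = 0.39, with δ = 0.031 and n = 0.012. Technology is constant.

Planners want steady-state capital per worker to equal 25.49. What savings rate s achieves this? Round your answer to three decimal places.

In steady state, investment equals break-even investment: s·k^α = (n + δ)·k.
So s / (n + δ) = (k*)^(1−α) = 25.49^0.61 = 7.2092.
Therefore s = 7.2092 × (n + δ) = 7.2092 × 0.043 = 0.3100.

s ≈ 0.310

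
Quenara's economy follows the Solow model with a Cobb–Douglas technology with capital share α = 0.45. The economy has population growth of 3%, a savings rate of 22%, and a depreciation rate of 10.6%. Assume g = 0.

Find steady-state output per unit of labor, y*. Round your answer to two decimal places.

y* ≈ 1.48

At the steady state, Δk = 0, so s·k^α = (n + δ)·k.
Rearranging, k^(1−α) = s / (n + δ).
k^0.55 = 0.22 / (0.030 + 0.106) = 0.22 / 0.136 = 1.6176
k* = 1.6176^(1/0.55) ≈ 2.3975
y* = (k*)^α = 2.3975^0.45 ≈ 1.4821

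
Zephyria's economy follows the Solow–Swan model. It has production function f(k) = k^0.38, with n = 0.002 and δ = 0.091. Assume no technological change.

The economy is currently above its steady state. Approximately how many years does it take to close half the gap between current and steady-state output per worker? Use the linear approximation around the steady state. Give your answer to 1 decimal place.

Near the steady state the convergence rate is λ = (1 − α)(n + δ).
λ = (1 − 0.38) × 0.093 = 0.62 × 0.093 = 0.05766
Half-life = ln 2 / λ = 0.6931 / 0.05766 ≈ 12.02 years

half-life ≈ 12.0 years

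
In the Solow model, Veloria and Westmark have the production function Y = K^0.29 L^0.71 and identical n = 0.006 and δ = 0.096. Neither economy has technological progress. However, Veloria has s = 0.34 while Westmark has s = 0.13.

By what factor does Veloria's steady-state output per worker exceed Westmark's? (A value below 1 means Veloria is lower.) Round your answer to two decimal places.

Steady-state y* = [s/(n + δ)]^(α/(1−α)), so the ratio is [ (s_V/(n + δ)_V) / (s_W/(n + δ)_W) ]^0.4085.
s_V/(n + δ)_V = 0.34/0.102 = 3.3333; s_W/(n + δ)_W = 0.13/0.102 = 1.2745.
Ratio = (3.3333/1.2745)^0.4085 = 2.6154^0.4085 ≈ 1.4810

y*_V / y*_W ≈ 1.48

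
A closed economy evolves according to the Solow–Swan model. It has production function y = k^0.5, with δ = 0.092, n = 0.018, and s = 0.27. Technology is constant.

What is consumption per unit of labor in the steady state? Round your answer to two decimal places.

c* ≈ 1.79

Steady state requires s·f(k) = (n + δ)·k, i.e. s·k^α = (n + δ)·k.
Dividing both sides by k: k^(1−α) = s / (n + δ).
k^0.5 = 0.27 / (0.018 + 0.092) = 0.27 / 0.110 = 2.4545
k* = 2.4545^(1/0.5) ≈ 6.0246
y* = (k*)^α = 6.0246^0.5 ≈ 2.4545
c* = (1 − s)·y* = (1 − 0.27) × 2.4545 ≈ 1.7918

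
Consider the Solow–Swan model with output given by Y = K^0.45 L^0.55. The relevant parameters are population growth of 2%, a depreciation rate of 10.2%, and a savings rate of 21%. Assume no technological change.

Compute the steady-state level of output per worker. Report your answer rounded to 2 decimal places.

y* = 1.56

In steady state, investment equals break-even investment: s·k^α = (n + δ)·k.
Rearranging, k^(1−α) = s / (n + δ).
k^0.55 = 0.21 / (0.020 + 0.102) = 0.21 / 0.122 = 1.7213
k* = 1.7213^(1/0.55) ≈ 2.6843
y* = (k*)^α = 2.6843^0.45 ≈ 1.5595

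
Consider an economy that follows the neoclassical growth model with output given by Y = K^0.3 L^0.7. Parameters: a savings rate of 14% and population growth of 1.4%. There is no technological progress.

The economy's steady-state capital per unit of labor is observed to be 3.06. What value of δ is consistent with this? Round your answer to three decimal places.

In steady state, investment equals break-even investment: s·k^α = (n + δ)·k.
So s / (n + δ) = (k*)^(1−α) = 3.06^0.7 = 2.1878.
Therefore n + δ = s / 2.1878 = 0.14 / 2.1878 = 0.0640, so δ = 0.0640 − 0.014 = 0.0500.

δ ≈ 0.050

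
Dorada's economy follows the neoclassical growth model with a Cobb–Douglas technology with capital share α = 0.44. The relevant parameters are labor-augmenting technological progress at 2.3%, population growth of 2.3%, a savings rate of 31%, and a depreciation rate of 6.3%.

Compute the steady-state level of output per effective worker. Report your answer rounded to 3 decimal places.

y* = 2.273

At the steady state, Δk = 0, so s·k^α = (n + g + δ)·k.
Dividing both sides by k: k^(1−α) = s / (n + g + δ).
k^0.56 = 0.31 / (0.023 + 0.023 + 0.063) = 0.31 / 0.109 = 2.8440
k* = 2.8440^(1/0.56) ≈ 6.4653
y* = (k*)^α = 6.4653^0.44 ≈ 2.2733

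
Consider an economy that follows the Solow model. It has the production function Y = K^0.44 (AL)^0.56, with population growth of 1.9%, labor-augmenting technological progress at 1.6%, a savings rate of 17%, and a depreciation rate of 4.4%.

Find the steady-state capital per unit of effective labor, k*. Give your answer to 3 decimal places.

k* = 3.929

In steady state, investment equals break-even investment: s·k^α = (n + g + δ)·k.
Dividing both sides by k: k^(1−α) = s / (n + g + δ).
k^0.56 = 0.17 / (0.019 + 0.016 + 0.044) = 0.17 / 0.079 = 2.1519
k* = 2.1519^(1/0.56) ≈ 3.9294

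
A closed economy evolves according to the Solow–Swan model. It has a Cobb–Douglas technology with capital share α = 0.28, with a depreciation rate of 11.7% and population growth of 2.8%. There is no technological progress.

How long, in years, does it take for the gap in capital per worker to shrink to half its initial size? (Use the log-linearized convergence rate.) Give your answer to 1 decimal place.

half-life ≈ 6.6 years

Near the steady state the convergence rate is λ = (1 − α)(n + δ).
λ = (1 − 0.28) × 0.145 = 0.72 × 0.145 = 0.1044
Half-life = ln 2 / λ = 0.6931 / 0.1044 ≈ 6.64 years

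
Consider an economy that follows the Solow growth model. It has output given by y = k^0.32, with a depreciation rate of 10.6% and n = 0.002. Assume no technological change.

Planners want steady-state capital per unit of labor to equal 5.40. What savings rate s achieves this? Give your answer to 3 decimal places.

At the steady state, Δk = 0, so s·k^α = (n + δ)·k.
So s / (n + δ) = (k*)^(1−α) = 5.40^0.68 = 3.1479.
Therefore s = 3.1479 × (n + δ) = 3.1479 × 0.108 = 0.3400.

s ≈ 0.340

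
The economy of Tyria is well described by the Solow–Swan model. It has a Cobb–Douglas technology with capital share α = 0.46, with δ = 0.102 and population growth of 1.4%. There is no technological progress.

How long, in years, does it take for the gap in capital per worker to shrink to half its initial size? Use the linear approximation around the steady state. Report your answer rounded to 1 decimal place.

half-life ≈ 11.1 years

Near the steady state the convergence rate is λ = (1 − α)(n + δ).
λ = (1 − 0.46) × 0.116 = 0.54 × 0.116 = 0.06264
Half-life = ln 2 / λ = 0.6931 / 0.06264 ≈ 11.06 years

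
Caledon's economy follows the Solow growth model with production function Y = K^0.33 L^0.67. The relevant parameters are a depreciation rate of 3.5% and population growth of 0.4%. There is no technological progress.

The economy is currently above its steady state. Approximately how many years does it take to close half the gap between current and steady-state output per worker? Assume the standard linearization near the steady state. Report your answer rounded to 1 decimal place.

t_½ ≈ 26.5 years

Near the steady state the convergence rate is λ = (1 − α)(n + δ).
λ = (1 − 0.33) × 0.039 = 0.67 × 0.039 = 0.02613
Half-life = ln 2 / λ = 0.6931 / 0.02613 ≈ 26.53 years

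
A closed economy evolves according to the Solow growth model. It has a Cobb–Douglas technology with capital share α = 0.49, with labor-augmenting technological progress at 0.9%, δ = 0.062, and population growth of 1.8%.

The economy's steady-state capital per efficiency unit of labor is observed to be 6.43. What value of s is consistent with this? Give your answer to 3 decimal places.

Steady state requires s·f(k) = (n + g + δ)·k, i.e. s·k^α = (n + g + δ)·k.
So s / (n + g + δ) = (k*)^(1−α) = 6.43^0.51 = 2.5834.
Therefore s = 2.5834 × (n + g + δ) = 2.5834 × 0.089 = 0.2299.

s ≈ 0.230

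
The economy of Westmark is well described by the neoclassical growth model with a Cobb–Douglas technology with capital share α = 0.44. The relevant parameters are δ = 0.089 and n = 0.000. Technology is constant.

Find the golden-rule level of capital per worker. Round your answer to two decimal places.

k_gold ≈ 17.35

The golden rule sets f'(k) = n + δ, i.e. α·k^(α−1) = n + δ.
So k^(1−α) = α / (n + δ) = 0.44 / 0.089 = 4.9438.
k_gold = 4.9438^(1/0.56) ≈ 17.3538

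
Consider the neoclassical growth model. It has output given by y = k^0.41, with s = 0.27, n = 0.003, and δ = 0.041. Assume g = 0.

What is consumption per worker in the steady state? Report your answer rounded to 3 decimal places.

c* ≈ 2.575

In steady state, investment equals break-even investment: s·k^α = (n + δ)·k.
Dividing both sides by k: k^(1−α) = s / (n + δ).
k^0.59 = 0.27 / (0.003 + 0.041) = 0.27 / 0.044 = 6.1364
k* = 6.1364^(1/0.59) ≈ 21.6495
y* = (k*)^α = 21.6495^0.41 ≈ 3.5280
c* = (1 − s)·y* = (1 − 0.27) × 3.5280 ≈ 2.5754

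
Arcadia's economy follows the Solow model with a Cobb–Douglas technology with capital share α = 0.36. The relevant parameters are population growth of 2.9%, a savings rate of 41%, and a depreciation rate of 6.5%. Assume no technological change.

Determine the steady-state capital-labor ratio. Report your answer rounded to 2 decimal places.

At the steady state, Δk = 0, so s·k^α = (n + δ)·k.
Rearranging, k^(1−α) = s / (n + δ).
k^0.64 = 0.41 / (0.029 + 0.065) = 0.41 / 0.094 = 4.3617
k* = 4.3617^(1/0.64) ≈ 9.9876

k* ≈ 9.99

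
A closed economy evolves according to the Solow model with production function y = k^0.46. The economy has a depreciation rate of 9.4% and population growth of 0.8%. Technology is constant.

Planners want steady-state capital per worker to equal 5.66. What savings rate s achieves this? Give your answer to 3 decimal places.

s ≈ 0.260

At the steady state, Δk = 0, so s·k^α = (n + δ)·k.
So s / (n + δ) = (k*)^(1−α) = 5.66^0.54 = 2.5499.
Therefore s = 2.5499 × (n + δ) = 2.5499 × 0.102 = 0.2601.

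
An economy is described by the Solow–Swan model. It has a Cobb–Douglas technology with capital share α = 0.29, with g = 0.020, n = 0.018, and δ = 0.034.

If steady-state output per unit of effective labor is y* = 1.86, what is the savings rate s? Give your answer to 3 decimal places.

s ≈ 0.329

Steady state requires s·f(k) = (n + g + δ)·k, i.e. s·k^α = (n + g + δ)·k.
Since y* = [s/(n + g + δ)]^(α/(1−α)), we have s/(n + g + δ) = (y*)^((1−α)/α) = 1.86^2.4483 = 4.5693.
Therefore s = 4.5693 × (n + g + δ) = 4.5693 × 0.072 = 0.3290.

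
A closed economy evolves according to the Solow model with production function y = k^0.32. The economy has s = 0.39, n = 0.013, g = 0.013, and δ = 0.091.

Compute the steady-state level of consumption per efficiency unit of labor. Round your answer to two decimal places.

c* ≈ 1.07

Steady state requires s·f(k) = (n + g + δ)·k, i.e. s·k^α = (n + g + δ)·k.
Dividing both sides by k: k^(1−α) = s / (n + g + δ).
k^0.68 = 0.39 / (0.013 + 0.013 + 0.091) = 0.39 / 0.117 = 3.3333
k* = 3.3333^(1/0.68) ≈ 5.8740
y* = (k*)^α = 5.8740^0.32 ≈ 1.7622
c* = (1 − s)·y* = (1 − 0.39) × 1.7622 ≈ 1.0749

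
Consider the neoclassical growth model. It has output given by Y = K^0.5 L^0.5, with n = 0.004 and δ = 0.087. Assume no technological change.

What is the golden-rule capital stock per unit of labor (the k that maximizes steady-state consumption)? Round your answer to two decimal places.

k_gold ≈ 30.19

The golden rule sets f'(k) = n + δ, i.e. α·k^(α−1) = n + δ.
So k^(1−α) = α / (n + δ) = 0.5 / 0.091 = 5.4945.
k_gold = 5.4945^(1/0.5) ≈ 30.1895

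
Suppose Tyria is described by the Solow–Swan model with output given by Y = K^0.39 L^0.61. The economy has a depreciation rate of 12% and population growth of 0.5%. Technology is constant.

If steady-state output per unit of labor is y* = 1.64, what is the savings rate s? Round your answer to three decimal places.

In steady state, investment equals break-even investment: s·k^α = (n + δ)·k.
Since y* = [s/(n + δ)]^(α/(1−α)), we have s/(n + δ) = (y*)^((1−α)/α) = 1.64^1.5641 = 2.1679.
Therefore s = 2.1679 × (n + δ) = 2.1679 × 0.125 = 0.2710.

s ≈ 0.271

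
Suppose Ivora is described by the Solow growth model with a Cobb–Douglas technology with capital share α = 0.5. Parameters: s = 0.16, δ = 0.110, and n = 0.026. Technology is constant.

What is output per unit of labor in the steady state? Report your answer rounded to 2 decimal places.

Steady state requires s·f(k) = (n + δ)·k, i.e. s·k^α = (n + δ)·k.
Dividing both sides by k: k^(1−α) = s / (n + δ).
k^0.5 = 0.16 / (0.026 + 0.110) = 0.16 / 0.136 = 1.1765
k* = 1.1765^(1/0.5) ≈ 1.3842
y* = (k*)^α = 1.3842^0.5 ≈ 1.1765

y* = 1.18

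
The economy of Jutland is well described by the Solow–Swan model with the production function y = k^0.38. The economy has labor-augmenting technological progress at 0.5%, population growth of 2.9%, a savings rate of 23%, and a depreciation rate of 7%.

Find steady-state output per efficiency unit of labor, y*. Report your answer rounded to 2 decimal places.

y* ≈ 1.63

Steady state requires s·f(k) = (n + g + δ)·k, i.e. s·k^α = (n + g + δ)·k.
Rearranging, k^(1−α) = s / (n + g + δ).
k^0.62 = 0.23 / (0.029 + 0.005 + 0.070) = 0.23 / 0.104 = 2.2115
k* = 2.2115^(1/0.62) ≈ 3.5971
y* = (k*)^α = 3.5971^0.38 ≈ 1.6265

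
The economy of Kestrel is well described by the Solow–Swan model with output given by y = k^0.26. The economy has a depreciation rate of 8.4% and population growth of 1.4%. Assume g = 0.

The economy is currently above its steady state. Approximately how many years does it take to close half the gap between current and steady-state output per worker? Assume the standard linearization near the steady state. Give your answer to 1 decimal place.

Near the steady state the convergence rate is λ = (1 − α)(n + δ).
λ = (1 − 0.26) × 0.098 = 0.74 × 0.098 = 0.07252
Half-life = ln 2 / λ = 0.6931 / 0.07252 ≈ 9.56 years

about 9.6 years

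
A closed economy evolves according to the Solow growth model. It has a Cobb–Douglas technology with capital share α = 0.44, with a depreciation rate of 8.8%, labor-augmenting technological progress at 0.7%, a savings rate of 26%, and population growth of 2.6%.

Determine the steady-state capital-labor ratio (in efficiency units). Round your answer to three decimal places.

At the steady state, Δk = 0, so s·k^α = (n + g + δ)·k.
Rearranging, k^(1−α) = s / (n + g + δ).
k^0.56 = 0.26 / (0.026 + 0.007 + 0.088) = 0.26 / 0.121 = 2.1488
k* = 2.1488^(1/0.56) ≈ 3.9193

k* ≈ 3.919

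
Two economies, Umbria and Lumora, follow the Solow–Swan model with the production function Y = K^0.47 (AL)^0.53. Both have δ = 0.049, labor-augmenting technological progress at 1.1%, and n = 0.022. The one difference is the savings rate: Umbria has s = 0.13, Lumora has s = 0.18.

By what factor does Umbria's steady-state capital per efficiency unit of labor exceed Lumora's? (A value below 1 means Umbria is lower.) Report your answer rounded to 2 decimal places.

Steady-state k* = [s/(n + g + δ)]^(1/(1−α)), so the ratio is [ (s_U/(n + g + δ)_U) / (s_L/(n + g + δ)_L) ]^1.8868.
s_U/(n + g + δ)_U = 0.13/0.082 = 1.5854; s_L/(n + g + δ)_L = 0.18/0.082 = 2.1951.
Ratio = (1.5854/2.1951)^1.8868 = 0.7222^1.8868 ≈ 0.5411

k*_U / k*_L ≈ 0.54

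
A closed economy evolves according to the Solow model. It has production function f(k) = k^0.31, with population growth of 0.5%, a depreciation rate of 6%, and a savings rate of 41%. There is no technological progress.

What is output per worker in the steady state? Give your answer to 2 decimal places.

Steady state requires s·f(k) = (n + δ)·k, i.e. s·k^α = (n + δ)·k.
Rearranging, k^(1−α) = s / (n + δ).
k^0.69 = 0.41 / (0.005 + 0.060) = 0.41 / 0.065 = 6.3077
k* = 6.3077^(1/0.69) ≈ 14.4289
y* = (k*)^α = 14.4289^0.31 ≈ 2.2875

y* ≈ 2.29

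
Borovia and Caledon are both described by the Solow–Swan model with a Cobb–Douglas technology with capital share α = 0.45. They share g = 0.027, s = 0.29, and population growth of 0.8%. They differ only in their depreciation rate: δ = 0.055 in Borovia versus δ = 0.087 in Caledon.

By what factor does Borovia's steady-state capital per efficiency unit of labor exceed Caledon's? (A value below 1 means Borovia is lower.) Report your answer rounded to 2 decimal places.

k*_B / k*_C ≈ 1.74

Steady-state k* = [s/(n + g + δ)]^(1/(1−α)), so the ratio is [ (s_B/(n + g + δ)_B) / (s_C/(n + g + δ)_C) ]^1.8182.
s_B/(n + g + δ)_B = 0.29/0.090 = 3.2222; s_C/(n + g + δ)_C = 0.29/0.122 = 2.3770.
Ratio = (3.2222/2.3770)^1.8182 = 1.3556^1.8182 ≈ 1.7388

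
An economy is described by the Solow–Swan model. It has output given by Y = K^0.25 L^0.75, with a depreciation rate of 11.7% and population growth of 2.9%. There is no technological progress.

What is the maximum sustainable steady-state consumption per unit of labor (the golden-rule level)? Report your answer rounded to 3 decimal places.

c_gold ≈ 0.897

At the golden rule, f'(k) = n + δ, so α·k^(α−1) = n + δ and k_gold = (α/(n + δ))^(1/(1−α)).
k_gold = (0.25/0.146)^(1/0.75) = 1.7123^1.3333 ≈ 2.0485
c_gold = f(k_gold) − (n + δ)·k_gold = 1.1964 − 0.146×2.0485 ≈ 0.8973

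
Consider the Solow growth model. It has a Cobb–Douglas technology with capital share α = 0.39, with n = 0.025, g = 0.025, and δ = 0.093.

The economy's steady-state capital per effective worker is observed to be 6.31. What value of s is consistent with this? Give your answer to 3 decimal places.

s ≈ 0.440

Steady state requires s·f(k) = (n + g + δ)·k, i.e. s·k^α = (n + g + δ)·k.
So s / (n + g + δ) = (k*)^(1−α) = 6.31^0.61 = 3.0762.
Therefore s = 3.0762 × (n + g + δ) = 3.0762 × 0.143 = 0.4399.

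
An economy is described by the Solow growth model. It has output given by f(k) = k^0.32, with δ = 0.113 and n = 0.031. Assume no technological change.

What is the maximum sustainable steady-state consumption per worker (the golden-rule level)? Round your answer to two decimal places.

At the golden rule, f'(k) = n + δ, so α·k^(α−1) = n + δ and k_gold = (α/(n + δ))^(1/(1−α)).
k_gold = (0.32/0.144)^(1/0.68) = 2.2222^1.4706 ≈ 3.2358
c_gold = f(k_gold) − (n + δ)·k_gold = 1.4561 − 0.144×3.2358 ≈ 0.9901

c_gold ≈ 0.99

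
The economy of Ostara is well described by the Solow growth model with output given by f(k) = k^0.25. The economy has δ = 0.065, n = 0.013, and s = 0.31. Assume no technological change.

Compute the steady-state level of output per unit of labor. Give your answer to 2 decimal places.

y* = 1.58

In steady state, investment equals break-even investment: s·k^α = (n + δ)·k.
Rearranging, k^(1−α) = s / (n + δ).
k^0.75 = 0.31 / (0.013 + 0.065) = 0.31 / 0.078 = 3.9744
k* = 3.9744^(1/0.75) ≈ 6.2955
y* = (k*)^α = 6.2955^0.25 ≈ 1.5840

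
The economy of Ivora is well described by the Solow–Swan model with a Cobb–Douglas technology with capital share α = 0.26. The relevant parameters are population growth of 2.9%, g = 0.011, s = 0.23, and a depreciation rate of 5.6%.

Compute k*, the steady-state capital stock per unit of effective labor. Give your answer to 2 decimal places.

In steady state, investment equals break-even investment: s·k^α = (n + g + δ)·k.
Dividing both sides by k: k^(1−α) = s / (n + g + δ).
k^0.74 = 0.23 / (0.029 + 0.011 + 0.056) = 0.23 / 0.096 = 2.3958
k* = 2.3958^(1/0.74) ≈ 3.2566

k* ≈ 3.26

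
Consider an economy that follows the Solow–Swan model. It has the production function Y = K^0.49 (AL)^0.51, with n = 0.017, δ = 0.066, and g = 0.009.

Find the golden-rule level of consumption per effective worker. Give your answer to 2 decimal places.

c_gold ≈ 2.54

At the golden rule, f'(k) = n + g + δ, so α·k^(α−1) = n + g + δ and k_gold = (α/(n + g + δ))^(1/(1−α)).
k_gold = (0.49/0.092)^(1/0.51) = 5.3261^1.9608 ≈ 26.5671
c_gold = f(k_gold) − (n + g + δ)·k_gold = 4.9880 − 0.092×26.5671 ≈ 2.5438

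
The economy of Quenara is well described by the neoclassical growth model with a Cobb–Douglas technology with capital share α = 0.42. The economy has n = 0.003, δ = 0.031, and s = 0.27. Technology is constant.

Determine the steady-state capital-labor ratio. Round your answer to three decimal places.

k* ≈ 35.606

Steady state requires s·f(k) = (n + δ)·k, i.e. s·k^α = (n + δ)·k.
Rearranging, k^(1−α) = s / (n + δ).
k^0.58 = 0.27 / (0.003 + 0.031) = 0.27 / 0.034 = 7.9412
k* = 7.9412^(1/0.58) ≈ 35.6064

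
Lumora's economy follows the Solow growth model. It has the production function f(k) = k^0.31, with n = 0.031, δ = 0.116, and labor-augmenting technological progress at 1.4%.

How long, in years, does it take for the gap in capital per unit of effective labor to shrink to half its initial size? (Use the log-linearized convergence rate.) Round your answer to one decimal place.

half-life ≈ 6.2 years

Near the steady state the convergence rate is λ = (1 − α)(n + g + δ).
λ = (1 − 0.31) × 0.161 = 0.69 × 0.161 = 0.11109
Half-life = ln 2 / λ = 0.6931 / 0.11109 ≈ 6.24 years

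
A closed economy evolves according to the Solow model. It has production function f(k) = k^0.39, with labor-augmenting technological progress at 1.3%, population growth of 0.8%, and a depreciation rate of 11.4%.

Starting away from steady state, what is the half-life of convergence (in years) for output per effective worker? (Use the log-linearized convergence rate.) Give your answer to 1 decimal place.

half-life ≈ 8.4 years

Near the steady state the convergence rate is λ = (1 − α)(n + g + δ).
λ = (1 − 0.39) × 0.135 = 0.61 × 0.135 = 0.08235
Half-life = ln 2 / λ = 0.6931 / 0.08235 ≈ 8.42 years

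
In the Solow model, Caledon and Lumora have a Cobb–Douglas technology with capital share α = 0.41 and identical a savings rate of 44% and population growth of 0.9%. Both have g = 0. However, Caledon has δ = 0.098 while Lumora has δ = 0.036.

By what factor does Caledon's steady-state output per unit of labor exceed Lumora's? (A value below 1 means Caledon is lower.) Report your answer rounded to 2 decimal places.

ratio ≈ 0.55

Steady-state y* = [s/(n + δ)]^(α/(1−α)), so the ratio is [ (s_C/(n + δ)_C) / (s_L/(n + δ)_L) ]^0.6949.
s_C/(n + δ)_C = 0.44/0.107 = 4.1121; s_L/(n + δ)_L = 0.44/0.045 = 9.7778.
Ratio = (4.1121/9.7778)^0.6949 = 0.4206^0.6949 ≈ 0.5478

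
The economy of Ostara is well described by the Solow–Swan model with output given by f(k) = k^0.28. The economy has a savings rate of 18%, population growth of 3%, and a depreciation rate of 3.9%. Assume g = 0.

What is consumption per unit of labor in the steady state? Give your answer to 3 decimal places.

At the steady state, Δk = 0, so s·k^α = (n + δ)·k.
Dividing both sides by k: k^(1−α) = s / (n + δ).
k^0.72 = 0.18 / (0.030 + 0.039) = 0.18 / 0.069 = 2.6087
k* = 2.6087^(1/0.72) ≈ 3.7876
y* = (k*)^α = 3.7876^0.28 ≈ 1.4519
c* = (1 − s)·y* = (1 − 0.18) × 1.4519 ≈ 1.1906

c* ≈ 1.191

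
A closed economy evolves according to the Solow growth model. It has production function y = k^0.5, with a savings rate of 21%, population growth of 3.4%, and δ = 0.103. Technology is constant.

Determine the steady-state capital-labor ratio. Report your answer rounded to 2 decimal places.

In steady state, investment equals break-even investment: s·k^α = (n + δ)·k.
Dividing both sides by k: k^(1−α) = s / (n + δ).
k^0.5 = 0.21 / (0.034 + 0.103) = 0.21 / 0.137 = 1.5328
k* = 1.5328^(1/0.5) ≈ 2.3495

k* = 2.35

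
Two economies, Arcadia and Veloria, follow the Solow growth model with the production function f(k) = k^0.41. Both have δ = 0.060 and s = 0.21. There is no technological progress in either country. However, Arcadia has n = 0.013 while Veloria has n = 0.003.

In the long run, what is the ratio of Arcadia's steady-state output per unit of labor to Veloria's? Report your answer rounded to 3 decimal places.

Steady-state y* = [s/(n + δ)]^(α/(1−α)), so the ratio is [ (s_A/(n + δ)_A) / (s_V/(n + δ)_V) ]^0.6949.
s_A/(n + δ)_A = 0.21/0.073 = 2.8767; s_V/(n + δ)_V = 0.21/0.063 = 3.3333.
Ratio = (2.8767/3.3333)^0.6949 = 0.8630^0.6949 ≈ 0.9027

y*_A / y*_V ≈ 0.903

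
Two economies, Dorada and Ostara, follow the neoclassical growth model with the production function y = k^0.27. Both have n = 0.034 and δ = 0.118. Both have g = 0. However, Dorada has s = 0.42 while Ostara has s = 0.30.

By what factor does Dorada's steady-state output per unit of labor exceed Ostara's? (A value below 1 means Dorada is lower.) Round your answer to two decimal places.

y*_D / y*_O ≈ 1.13

Steady-state y* = [s/(n + δ)]^(α/(1−α)), so the ratio is [ (s_D/(n + δ)_D) / (s_O/(n + δ)_O) ]^0.3699.
s_D/(n + δ)_D = 0.42/0.152 = 2.7632; s_O/(n + δ)_O = 0.30/0.152 = 1.9737.
Ratio = (2.7632/1.9737)^0.3699 = 1.4000^0.3699 ≈ 1.1325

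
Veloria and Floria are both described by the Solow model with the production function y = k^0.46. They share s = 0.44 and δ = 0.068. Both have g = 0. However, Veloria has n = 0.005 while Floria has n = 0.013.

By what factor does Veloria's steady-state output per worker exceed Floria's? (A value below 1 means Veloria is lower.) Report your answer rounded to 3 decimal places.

Steady-state y* = [s/(n + δ)]^(α/(1−α)), so the ratio is [ (s_V/(n + δ)_V) / (s_F/(n + δ)_F) ]^0.8519.
s_V/(n + δ)_V = 0.44/0.073 = 6.0274; s_F/(n + δ)_F = 0.44/0.081 = 5.4321.
Ratio = (6.0274/5.4321)^0.8519 = 1.1096^0.8519 ≈ 1.0926

ratio ≈ 1.093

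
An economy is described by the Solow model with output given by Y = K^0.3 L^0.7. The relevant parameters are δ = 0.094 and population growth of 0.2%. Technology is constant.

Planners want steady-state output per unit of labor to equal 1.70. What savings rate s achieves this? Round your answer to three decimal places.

s ≈ 0.331

In steady state, investment equals break-even investment: s·k^α = (n + δ)·k.
Since y* = [s/(n + δ)]^(α/(1−α)), we have s/(n + δ) = (y*)^((1−α)/α) = 1.70^2.3333 = 3.4491.
Therefore s = 3.4491 × (n + δ) = 3.4491 × 0.096 = 0.3311.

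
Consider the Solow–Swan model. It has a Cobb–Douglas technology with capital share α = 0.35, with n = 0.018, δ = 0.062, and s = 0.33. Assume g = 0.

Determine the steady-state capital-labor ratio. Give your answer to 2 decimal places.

In steady state, investment equals break-even investment: s·k^α = (n + δ)·k.
Rearranging, k^(1−α) = s / (n + δ).
k^0.65 = 0.33 / (0.018 + 0.062) = 0.33 / 0.080 = 4.1250
k* = 4.1250^(1/0.65) ≈ 8.8472

k* = 8.85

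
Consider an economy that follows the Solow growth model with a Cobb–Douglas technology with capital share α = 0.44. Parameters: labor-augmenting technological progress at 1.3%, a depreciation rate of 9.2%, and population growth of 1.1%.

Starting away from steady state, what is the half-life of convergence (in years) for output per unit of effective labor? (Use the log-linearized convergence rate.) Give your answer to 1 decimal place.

Near the steady state the convergence rate is λ = (1 − α)(n + g + δ).
λ = (1 − 0.44) × 0.116 = 0.56 × 0.116 = 0.06496
Half-life = ln 2 / λ = 0.6931 / 0.06496 ≈ 10.67 years

half-life ≈ 10.7 years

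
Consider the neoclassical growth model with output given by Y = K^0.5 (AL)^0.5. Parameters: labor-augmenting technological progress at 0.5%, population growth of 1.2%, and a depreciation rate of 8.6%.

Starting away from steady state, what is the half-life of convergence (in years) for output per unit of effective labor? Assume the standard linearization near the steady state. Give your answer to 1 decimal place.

half-life ≈ 13.5 years

Near the steady state the convergence rate is λ = (1 − α)(n + g + δ).
λ = (1 − 0.5) × 0.103 = 0.5 × 0.103 = 0.0515
Half-life = ln 2 / λ = 0.6931 / 0.0515 ≈ 13.46 years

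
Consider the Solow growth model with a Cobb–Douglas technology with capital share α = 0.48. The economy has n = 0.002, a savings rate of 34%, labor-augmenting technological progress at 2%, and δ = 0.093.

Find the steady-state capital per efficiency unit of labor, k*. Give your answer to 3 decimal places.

k* ≈ 8.042

Steady state requires s·f(k) = (n + g + δ)·k, i.e. s·k^α = (n + g + δ)·k.
Dividing both sides by k: k^(1−α) = s / (n + g + δ).
k^0.52 = 0.34 / (0.002 + 0.020 + 0.093) = 0.34 / 0.115 = 2.9565
k* = 2.9565^(1/0.52) ≈ 8.0416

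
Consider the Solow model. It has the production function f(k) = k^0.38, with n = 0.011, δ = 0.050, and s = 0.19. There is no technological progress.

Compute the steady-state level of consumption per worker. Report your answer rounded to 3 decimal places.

At the steady state, Δk = 0, so s·k^α = (n + δ)·k.
Dividing both sides by k: k^(1−α) = s / (n + δ).
k^0.62 = 0.19 / (0.011 + 0.050) = 0.19 / 0.061 = 3.1148
k* = 3.1148^(1/0.62) ≈ 6.2496
y* = (k*)^α = 6.2496^0.38 ≈ 2.0064
c* = (1 − s)·y* = (1 − 0.19) × 2.0064 ≈ 1.6252

c* ≈ 1.625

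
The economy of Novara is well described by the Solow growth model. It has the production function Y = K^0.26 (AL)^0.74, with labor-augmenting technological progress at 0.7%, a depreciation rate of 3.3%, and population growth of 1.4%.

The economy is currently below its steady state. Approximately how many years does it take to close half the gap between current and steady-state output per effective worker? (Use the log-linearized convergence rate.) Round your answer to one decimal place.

Near the steady state the convergence rate is λ = (1 − α)(n + g + δ).
λ = (1 − 0.26) × 0.054 = 0.74 × 0.054 = 0.03996
Half-life = ln 2 / λ = 0.6931 / 0.03996 ≈ 17.34 years

t_½ ≈ 17.3 years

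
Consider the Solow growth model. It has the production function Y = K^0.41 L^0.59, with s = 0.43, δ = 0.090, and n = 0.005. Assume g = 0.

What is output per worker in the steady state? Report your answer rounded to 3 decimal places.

In steady state, investment equals break-even investment: s·k^α = (n + δ)·k.
Dividing both sides by k: k^(1−α) = s / (n + δ).
k^0.59 = 0.43 / (0.005 + 0.090) = 0.43 / 0.095 = 4.5263
k* = 4.5263^(1/0.59) ≈ 12.9250
y* = (k*)^α = 12.9250^0.41 ≈ 2.8555

y* ≈ 2.856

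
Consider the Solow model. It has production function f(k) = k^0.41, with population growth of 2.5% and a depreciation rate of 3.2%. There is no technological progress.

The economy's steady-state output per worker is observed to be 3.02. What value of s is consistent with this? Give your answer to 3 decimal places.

In steady state, investment equals break-even investment: s·k^α = (n + δ)·k.
Since y* = [s/(n + δ)]^(α/(1−α)), we have s/(n + δ) = (y*)^((1−α)/α) = 3.02^1.439 = 4.9060.
Therefore s = 4.9060 × (n + δ) = 4.9060 × 0.057 = 0.2796.

s ≈ 0.280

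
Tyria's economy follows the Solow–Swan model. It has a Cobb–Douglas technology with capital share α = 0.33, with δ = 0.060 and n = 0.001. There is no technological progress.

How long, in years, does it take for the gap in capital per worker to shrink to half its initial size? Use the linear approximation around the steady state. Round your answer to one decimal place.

Near the steady state the convergence rate is λ = (1 − α)(n + δ).
λ = (1 − 0.33) × 0.061 = 0.67 × 0.061 = 0.04087
Half-life = ln 2 / λ = 0.6931 / 0.04087 ≈ 16.96 years

half-life ≈ 17.0 years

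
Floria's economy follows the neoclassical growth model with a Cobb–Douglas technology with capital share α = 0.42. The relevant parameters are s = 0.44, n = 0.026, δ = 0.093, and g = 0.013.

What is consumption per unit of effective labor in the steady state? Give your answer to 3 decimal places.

c* ≈ 1.339

In steady state, investment equals break-even investment: s·k^α = (n + g + δ)·k.
Dividing both sides by k: k^(1−α) = s / (n + g + δ).
k^0.58 = 0.44 / (0.026 + 0.013 + 0.093) = 0.44 / 0.132 = 3.3333
k* = 3.3333^(1/0.58) ≈ 7.9709
y* = (k*)^α = 7.9709^0.42 ≈ 2.3913
c* = (1 − s)·y* = (1 − 0.44) × 2.3913 ≈ 1.3391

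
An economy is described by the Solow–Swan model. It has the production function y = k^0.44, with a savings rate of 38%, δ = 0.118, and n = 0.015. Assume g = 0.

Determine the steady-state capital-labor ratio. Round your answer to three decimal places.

In steady state, investment equals break-even investment: s·k^α = (n + δ)·k.
Dividing both sides by k: k^(1−α) = s / (n + δ).
k^0.56 = 0.38 / (0.015 + 0.118) = 0.38 / 0.133 = 2.8571
k* = 2.8571^(1/0.56) ≈ 6.5186

k* ≈ 6.519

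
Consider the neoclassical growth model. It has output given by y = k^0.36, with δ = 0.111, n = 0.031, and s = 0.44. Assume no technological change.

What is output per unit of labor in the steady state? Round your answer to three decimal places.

y* ≈ 1.889

In steady state, investment equals break-even investment: s·k^α = (n + δ)·k.
Rearranging, k^(1−α) = s / (n + δ).
k^0.64 = 0.44 / (0.031 + 0.111) = 0.44 / 0.142 = 3.0986
k* = 3.0986^(1/0.64) ≈ 5.8539
y* = (k*)^α = 5.8539^0.36 ≈ 1.8892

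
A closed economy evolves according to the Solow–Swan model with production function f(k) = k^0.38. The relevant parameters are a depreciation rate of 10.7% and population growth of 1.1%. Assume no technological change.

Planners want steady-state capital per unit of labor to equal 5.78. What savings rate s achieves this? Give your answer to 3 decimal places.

Steady state requires s·f(k) = (n + δ)·k, i.e. s·k^α = (n + δ)·k.
So s / (n + δ) = (k*)^(1−α) = 5.78^0.62 = 2.9675.
Therefore s = 2.9675 × (n + δ) = 2.9675 × 0.118 = 0.3502.

s ≈ 0.350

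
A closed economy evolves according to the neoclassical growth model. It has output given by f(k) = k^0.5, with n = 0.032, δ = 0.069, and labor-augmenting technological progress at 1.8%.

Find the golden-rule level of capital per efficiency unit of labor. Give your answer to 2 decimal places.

The golden rule sets f'(k) = n + g + δ, i.e. α·k^(α−1) = n + g + δ.
So k^(1−α) = α / (n + g + δ) = 0.5 / 0.119 = 4.2017.
k_gold = 4.2017^(1/0.5) ≈ 17.6543

k_gold ≈ 17.65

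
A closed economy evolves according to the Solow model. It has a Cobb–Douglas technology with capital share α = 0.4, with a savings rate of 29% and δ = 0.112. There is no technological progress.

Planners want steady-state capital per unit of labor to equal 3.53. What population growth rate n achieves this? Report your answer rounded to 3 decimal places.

n ≈ 0.024

At the steady state, Δk = 0, so s·k^α = (n + δ)·k.
So s / (n + δ) = (k*)^(1−α) = 3.53^0.6 = 2.1314.
Therefore n + δ = s / 2.1314 = 0.29 / 2.1314 = 0.1361, so n = 0.1361 − 0.112 = 0.0241.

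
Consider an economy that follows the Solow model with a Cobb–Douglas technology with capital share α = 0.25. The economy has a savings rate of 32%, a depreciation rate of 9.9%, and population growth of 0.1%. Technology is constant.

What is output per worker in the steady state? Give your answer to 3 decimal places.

Steady state requires s·f(k) = (n + δ)·k, i.e. s·k^α = (n + δ)·k.
Dividing both sides by k: k^(1−α) = s / (n + δ).
k^0.75 = 0.32 / (0.001 + 0.099) = 0.32 / 0.100 = 3.2000
k* = 3.2000^(1/0.75) ≈ 4.7156
y* = (k*)^α = 4.7156^0.25 ≈ 1.4736

y* = 1.474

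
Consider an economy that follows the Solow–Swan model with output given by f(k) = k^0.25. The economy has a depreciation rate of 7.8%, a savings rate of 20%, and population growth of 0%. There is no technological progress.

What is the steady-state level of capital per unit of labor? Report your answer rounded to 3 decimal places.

k* ≈ 3.510

At the steady state, Δk = 0, so s·k^α = (n + δ)·k.
Rearranging, k^(1−α) = s / (n + δ).
k^0.75 = 0.20 / (0.000 + 0.078) = 0.20 / 0.078 = 2.5641
k* = 2.5641^(1/0.75) ≈ 3.5095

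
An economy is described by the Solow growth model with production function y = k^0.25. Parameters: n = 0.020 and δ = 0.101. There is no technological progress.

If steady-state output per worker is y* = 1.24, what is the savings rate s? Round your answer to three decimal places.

In steady state, investment equals break-even investment: s·k^α = (n + δ)·k.
Since y* = [s/(n + δ)]^(α/(1−α)), we have s/(n + δ) = (y*)^((1−α)/α) = 1.24^3 = 1.9066.
Therefore s = 1.9066 × (n + δ) = 1.9066 × 0.121 = 0.2307.

s ≈ 0.231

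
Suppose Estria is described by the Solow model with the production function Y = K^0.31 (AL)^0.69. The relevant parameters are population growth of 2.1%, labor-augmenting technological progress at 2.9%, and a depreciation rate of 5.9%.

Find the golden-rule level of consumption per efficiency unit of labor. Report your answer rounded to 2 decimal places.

c_gold ≈ 1.10

At the golden rule, f'(k) = n + g + δ, so α·k^(α−1) = n + g + δ and k_gold = (α/(n + g + δ))^(1/(1−α)).
k_gold = (0.31/0.109)^(1/0.69) = 2.8440^1.4493 ≈ 4.5486
c_gold = f(k_gold) − (n + g + δ)·k_gold = 1.5993 − 0.109×4.5486 ≈ 1.1035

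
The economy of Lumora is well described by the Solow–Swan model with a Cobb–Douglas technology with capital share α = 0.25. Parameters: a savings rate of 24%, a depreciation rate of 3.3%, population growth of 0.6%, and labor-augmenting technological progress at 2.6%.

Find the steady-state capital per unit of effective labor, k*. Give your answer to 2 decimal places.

In steady state, investment equals break-even investment: s·k^α = (n + g + δ)·k.
Rearranging, k^(1−α) = s / (n + g + δ).
k^0.75 = 0.24 / (0.006 + 0.026 + 0.033) = 0.24 / 0.065 = 3.6923
k* = 3.6923^(1/0.75) ≈ 5.7068

k* ≈ 5.71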